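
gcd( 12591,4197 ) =4197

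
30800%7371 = 1316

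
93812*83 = 7786396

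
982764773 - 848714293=134050480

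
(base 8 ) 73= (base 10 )59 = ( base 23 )2D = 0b111011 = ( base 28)23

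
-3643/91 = - 3643/91 =- 40.03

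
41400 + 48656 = 90056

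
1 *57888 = 57888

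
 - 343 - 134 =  - 477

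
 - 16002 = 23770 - 39772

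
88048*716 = 63042368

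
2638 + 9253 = 11891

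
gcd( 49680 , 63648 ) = 144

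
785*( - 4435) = -3481475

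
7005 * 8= 56040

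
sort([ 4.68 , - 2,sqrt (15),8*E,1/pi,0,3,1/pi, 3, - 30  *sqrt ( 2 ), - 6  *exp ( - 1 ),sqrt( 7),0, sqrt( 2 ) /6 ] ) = [ - 30 * sqrt( 2) , - 6 * exp (  -  1), - 2,0,0,sqrt (2 ) /6,1/pi,1/pi, sqrt(7 ),3,3,sqrt(15 ), 4.68,8*E] 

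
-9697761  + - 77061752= -86759513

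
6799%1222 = 689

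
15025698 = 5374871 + 9650827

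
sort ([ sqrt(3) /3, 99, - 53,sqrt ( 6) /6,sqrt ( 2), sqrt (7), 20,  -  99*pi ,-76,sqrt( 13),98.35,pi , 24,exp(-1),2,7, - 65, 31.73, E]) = [ - 99*pi, - 76, - 65, - 53,exp( - 1 ),sqrt(6) /6,sqrt(3 )/3,sqrt(2 ), 2, sqrt ( 7), E , pi, sqrt(13 ),7,20 , 24,31.73,98.35, 99]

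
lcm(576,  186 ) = 17856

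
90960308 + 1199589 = 92159897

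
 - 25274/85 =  - 298+56/85= - 297.34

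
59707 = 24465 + 35242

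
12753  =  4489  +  8264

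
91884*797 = 73231548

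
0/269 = 0=0.00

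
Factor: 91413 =3^2*7^1 *1451^1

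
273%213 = 60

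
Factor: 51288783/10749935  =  7326969/1535705 =3^1*5^( - 1 )*13^1 * 101^( - 1)*3041^(-1) * 187871^1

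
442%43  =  12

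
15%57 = 15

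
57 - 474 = -417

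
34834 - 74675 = -39841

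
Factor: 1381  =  1381^1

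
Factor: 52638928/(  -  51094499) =-2^4*47^( - 1)*1087117^ ( - 1)*3289933^1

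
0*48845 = 0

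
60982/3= 60982/3 = 20327.33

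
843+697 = 1540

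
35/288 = 35/288 = 0.12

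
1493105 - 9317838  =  - 7824733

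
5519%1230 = 599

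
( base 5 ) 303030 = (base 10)9765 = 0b10011000100101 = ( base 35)7y0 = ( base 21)1130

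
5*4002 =20010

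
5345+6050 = 11395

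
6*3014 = 18084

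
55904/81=55904/81 = 690.17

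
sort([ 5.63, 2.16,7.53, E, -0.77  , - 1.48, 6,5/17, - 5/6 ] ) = [ - 1.48,-5/6 , - 0.77,5/17, 2.16,E, 5.63,6,7.53]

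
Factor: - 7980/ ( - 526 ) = 2^1*3^1*5^1*7^1*19^1 * 263^( - 1 )= 3990/263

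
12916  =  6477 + 6439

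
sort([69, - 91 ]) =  [ - 91,  69 ] 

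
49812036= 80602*618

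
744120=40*18603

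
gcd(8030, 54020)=730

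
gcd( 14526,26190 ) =54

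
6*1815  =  10890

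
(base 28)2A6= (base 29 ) 25r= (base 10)1854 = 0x73E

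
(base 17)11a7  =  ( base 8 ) 12403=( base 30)5T9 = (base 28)6o3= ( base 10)5379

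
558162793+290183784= 848346577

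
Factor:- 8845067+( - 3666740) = - 12511807=- 7^2 * 11^1 * 139^1 *167^1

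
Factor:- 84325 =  - 5^2* 3373^1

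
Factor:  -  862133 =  - 383^1*2251^1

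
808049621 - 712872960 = 95176661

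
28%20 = 8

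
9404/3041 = 9404/3041 = 3.09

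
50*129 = 6450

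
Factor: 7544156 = 2^2*457^1 * 4127^1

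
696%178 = 162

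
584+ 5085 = 5669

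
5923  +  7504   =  13427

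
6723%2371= 1981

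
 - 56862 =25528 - 82390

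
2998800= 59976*50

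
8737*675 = 5897475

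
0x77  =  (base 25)4J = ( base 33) 3K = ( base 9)142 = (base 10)119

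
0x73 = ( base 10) 115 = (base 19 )61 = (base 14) 83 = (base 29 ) 3s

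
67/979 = 67/979 = 0.07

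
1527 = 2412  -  885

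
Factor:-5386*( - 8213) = 44235218 = 2^1 * 43^1*191^1*2693^1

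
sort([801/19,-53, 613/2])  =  [ - 53,801/19 , 613/2 ] 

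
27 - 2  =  25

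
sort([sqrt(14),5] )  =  [ sqrt(14), 5]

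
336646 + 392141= 728787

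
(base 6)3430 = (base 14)41C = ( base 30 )r0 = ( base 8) 1452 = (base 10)810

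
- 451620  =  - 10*45162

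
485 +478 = 963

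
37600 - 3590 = 34010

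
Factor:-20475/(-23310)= 65/74= 2^( - 1) * 5^1*13^1*37^( - 1)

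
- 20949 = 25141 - 46090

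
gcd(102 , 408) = 102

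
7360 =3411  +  3949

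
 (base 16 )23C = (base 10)572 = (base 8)1074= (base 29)JL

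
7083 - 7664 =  - 581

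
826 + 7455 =8281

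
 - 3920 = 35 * ( - 112 ) 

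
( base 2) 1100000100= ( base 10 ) 772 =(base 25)15m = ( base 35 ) m2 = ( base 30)PM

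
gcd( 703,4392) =1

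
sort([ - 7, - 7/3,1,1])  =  [ - 7, - 7/3,1,1] 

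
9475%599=490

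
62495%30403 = 1689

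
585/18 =65/2 = 32.50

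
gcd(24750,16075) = 25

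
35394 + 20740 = 56134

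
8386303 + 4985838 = 13372141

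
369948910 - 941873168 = -571924258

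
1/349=1/349  =  0.00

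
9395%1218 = 869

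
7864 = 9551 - 1687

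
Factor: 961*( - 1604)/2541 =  - 1541444/2541 = - 2^2*3^( - 1 )*  7^ ( - 1 )*11^(- 2 )*31^2 * 401^1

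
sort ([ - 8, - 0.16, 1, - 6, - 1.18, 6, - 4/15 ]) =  [  -  8,-6,-1.18, - 4/15,-0.16 , 1, 6 ] 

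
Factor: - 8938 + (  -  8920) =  - 2^1*8929^1 = - 17858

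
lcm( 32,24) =96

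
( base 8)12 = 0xa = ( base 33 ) A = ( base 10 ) 10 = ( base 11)a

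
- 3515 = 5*( - 703) 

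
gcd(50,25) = 25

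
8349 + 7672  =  16021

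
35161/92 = 35161/92 = 382.18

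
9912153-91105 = 9821048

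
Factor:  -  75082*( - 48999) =2^1*3^1*7^1*31^1  *  173^1*16333^1 = 3678942918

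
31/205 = 31/205 = 0.15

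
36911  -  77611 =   -  40700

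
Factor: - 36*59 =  - 2124 =- 2^2*3^2 * 59^1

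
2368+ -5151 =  - 2783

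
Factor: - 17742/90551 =-2^1*3^1*23^ ( - 1)*31^( - 1)*127^( - 1)*2957^1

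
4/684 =1/171 =0.01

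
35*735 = 25725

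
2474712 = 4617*536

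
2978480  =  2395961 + 582519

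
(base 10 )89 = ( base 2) 1011001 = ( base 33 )2n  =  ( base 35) 2j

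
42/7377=14/2459 = 0.01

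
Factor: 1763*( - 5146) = -2^1 * 31^1*41^1*43^1*83^1 = -9072398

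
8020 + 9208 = 17228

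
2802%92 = 42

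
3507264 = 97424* 36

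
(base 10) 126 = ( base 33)3R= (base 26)4m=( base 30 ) 46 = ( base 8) 176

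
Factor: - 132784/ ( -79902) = 2^3 * 3^(-2)*23^( -1 )*43^1 = 344/207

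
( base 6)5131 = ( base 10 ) 1135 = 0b10001101111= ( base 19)32E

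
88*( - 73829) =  -6496952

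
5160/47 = 109 + 37/47 = 109.79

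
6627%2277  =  2073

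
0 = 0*8457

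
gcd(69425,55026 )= 1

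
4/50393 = 4/50393=0.00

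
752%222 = 86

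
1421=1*1421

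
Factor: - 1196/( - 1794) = 2^1*3^( - 1 ) = 2/3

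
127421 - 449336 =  - 321915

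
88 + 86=174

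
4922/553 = 4922/553=8.90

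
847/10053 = 847/10053= 0.08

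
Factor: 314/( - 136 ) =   -  2^( - 2)*17^( - 1)*157^1 = -  157/68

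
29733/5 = 5946+3/5 = 5946.60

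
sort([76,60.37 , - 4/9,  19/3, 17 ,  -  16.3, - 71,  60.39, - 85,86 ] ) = [ - 85, - 71, - 16.3,-4/9, 19/3, 17,60.37, 60.39,76 , 86]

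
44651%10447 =2863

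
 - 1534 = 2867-4401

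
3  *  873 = 2619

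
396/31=396/31 = 12.77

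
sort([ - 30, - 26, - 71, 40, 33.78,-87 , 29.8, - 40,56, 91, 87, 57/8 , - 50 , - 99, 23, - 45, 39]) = [ - 99, - 87, - 71, -50, - 45, - 40, - 30,-26, 57/8, 23, 29.8, 33.78, 39,40, 56, 87, 91 ]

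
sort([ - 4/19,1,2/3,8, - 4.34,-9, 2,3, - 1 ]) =[-9, - 4.34,-1,-4/19,2/3,1 , 2, 3, 8] 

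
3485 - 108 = 3377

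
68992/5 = 68992/5=   13798.40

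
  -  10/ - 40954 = 5/20477 = 0.00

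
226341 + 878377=1104718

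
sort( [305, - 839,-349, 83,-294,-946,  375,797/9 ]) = [ - 946, - 839, - 349, - 294,83, 797/9,305,375] 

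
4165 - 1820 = 2345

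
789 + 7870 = 8659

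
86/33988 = 43/16994= 0.00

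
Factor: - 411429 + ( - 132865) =  -  2^1*43^1*6329^1 = - 544294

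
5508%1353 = 96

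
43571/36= 1210+11/36 = 1210.31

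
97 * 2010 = 194970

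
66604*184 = 12255136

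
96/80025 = 32/26675 = 0.00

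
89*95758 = 8522462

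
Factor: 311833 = 199^1*1567^1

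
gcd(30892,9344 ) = 4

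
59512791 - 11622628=47890163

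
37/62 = 37/62 = 0.60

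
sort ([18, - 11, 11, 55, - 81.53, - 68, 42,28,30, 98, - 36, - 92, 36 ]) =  [ - 92, - 81.53 , - 68, - 36, - 11,11, 18, 28, 30, 36,42, 55, 98 ] 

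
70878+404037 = 474915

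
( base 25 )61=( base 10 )151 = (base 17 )8F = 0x97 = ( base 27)5g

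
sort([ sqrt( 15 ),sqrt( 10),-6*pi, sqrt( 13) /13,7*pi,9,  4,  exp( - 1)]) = [-6 * pi,sqrt (13)/13, exp(-1),sqrt(10 ),sqrt(15) , 4, 9,7*pi] 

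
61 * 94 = 5734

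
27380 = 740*37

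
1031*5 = 5155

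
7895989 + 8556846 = 16452835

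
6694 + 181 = 6875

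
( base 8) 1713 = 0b1111001011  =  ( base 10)971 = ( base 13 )599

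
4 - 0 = 4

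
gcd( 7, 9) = 1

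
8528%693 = 212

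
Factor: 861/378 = 41/18  =  2^( - 1 )*3^( - 2 )*41^1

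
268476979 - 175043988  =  93432991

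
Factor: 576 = 2^6*3^2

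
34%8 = 2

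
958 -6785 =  - 5827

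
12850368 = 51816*248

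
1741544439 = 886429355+855115084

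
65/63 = 1  +  2/63 = 1.03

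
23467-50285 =-26818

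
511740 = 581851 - 70111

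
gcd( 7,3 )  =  1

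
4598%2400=2198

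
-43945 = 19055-63000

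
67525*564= 38084100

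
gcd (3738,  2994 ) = 6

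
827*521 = 430867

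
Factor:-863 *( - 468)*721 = 2^2*3^2*7^1*13^1*103^1*863^1 = 291200364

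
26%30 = 26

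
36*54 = 1944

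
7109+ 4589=11698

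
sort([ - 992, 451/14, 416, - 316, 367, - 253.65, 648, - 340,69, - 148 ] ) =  [ - 992, - 340, - 316, - 253.65, - 148, 451/14, 69, 367, 416, 648 ]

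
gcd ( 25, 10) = 5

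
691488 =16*43218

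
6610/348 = 3305/174 =18.99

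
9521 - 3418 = 6103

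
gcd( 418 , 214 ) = 2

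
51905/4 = 12976 + 1/4 = 12976.25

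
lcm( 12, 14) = 84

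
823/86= 9 +49/86 = 9.57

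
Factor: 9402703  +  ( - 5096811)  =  4305892 = 2^2*1076473^1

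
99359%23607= 4931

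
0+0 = 0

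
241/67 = 3  +  40/67 = 3.60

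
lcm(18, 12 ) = 36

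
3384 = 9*376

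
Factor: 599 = 599^1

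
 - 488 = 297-785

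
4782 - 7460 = -2678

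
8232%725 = 257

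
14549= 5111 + 9438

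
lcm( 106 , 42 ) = 2226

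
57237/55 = 57237/55 = 1040.67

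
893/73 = 893/73 = 12.23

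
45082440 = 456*98865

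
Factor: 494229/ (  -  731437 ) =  -3^1*7^( - 1)*104491^ ( -1)*164743^1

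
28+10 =38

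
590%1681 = 590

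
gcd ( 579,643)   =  1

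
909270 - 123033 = 786237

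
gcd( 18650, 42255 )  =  5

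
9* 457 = 4113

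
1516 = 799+717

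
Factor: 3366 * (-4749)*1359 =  - 21723797106 = -2^1*3^5*11^1*17^1*151^1*1583^1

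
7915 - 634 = 7281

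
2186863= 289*7567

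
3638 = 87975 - 84337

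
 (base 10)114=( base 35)39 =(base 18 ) 66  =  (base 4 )1302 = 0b1110010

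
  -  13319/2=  -13319/2 = - 6659.50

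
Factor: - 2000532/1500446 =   -  2^1*3^1*43^1*3877^1 * 750223^( - 1)=- 1000266/750223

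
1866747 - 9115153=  - 7248406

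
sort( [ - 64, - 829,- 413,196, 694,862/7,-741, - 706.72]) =[ -829, - 741 , - 706.72, - 413, - 64, 862/7,196,694 ]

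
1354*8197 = 11098738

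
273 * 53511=14608503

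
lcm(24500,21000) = 147000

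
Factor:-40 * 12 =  - 480 = - 2^5*3^1*5^1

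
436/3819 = 436/3819  =  0.11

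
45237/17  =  2661 =2661.00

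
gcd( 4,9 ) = 1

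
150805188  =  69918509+80886679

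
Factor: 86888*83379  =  7244634552 = 2^3*3^1*10861^1*27793^1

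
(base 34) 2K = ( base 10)88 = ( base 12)74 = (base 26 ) 3A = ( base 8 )130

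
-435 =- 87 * 5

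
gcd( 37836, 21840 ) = 12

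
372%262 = 110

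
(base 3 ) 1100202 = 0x3E0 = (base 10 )992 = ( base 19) 2e4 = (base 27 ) 19k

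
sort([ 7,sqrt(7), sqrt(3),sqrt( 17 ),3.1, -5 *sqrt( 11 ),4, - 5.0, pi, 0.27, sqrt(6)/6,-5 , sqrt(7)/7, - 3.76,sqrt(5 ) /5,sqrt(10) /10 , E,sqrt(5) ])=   [ - 5 *sqrt (11),-5.0,-5, - 3.76, 0.27, sqrt( 10)/10,sqrt( 7)/7, sqrt(6 )/6,sqrt( 5) /5,  sqrt(3), sqrt(5) , sqrt ( 7), E,3.1, pi,4, sqrt( 17 ),  7]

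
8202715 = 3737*2195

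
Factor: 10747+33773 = 2^3*3^1* 5^1 * 7^1*53^1 = 44520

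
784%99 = 91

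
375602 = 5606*67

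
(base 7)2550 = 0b1111000110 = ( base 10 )966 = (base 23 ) 1j0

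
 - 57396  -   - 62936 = 5540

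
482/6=241/3 =80.33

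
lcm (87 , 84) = 2436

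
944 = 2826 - 1882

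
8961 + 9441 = 18402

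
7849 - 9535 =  - 1686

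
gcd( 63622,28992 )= 2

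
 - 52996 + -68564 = -121560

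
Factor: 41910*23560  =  2^4 * 3^1*5^2*11^1*19^1*31^1*127^1 = 987399600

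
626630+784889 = 1411519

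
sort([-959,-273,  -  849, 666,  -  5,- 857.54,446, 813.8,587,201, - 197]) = [ - 959, - 857.54  ,- 849,-273,-197, - 5, 201, 446, 587,666, 813.8 ]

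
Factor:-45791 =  - 29^1*1579^1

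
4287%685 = 177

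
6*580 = 3480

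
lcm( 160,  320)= 320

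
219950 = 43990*5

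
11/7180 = 11/7180 = 0.00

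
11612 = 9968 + 1644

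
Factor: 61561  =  61561^1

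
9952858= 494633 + 9458225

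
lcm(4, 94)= 188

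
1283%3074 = 1283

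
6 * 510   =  3060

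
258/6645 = 86/2215 = 0.04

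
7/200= 7/200=0.04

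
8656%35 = 11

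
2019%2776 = 2019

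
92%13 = 1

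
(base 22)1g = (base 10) 38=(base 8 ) 46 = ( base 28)1a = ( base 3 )1102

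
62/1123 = 62/1123 = 0.06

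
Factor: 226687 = 397^1*571^1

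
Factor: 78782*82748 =2^3 * 11^1*137^1*151^1 * 3581^1 =6519052936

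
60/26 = 30/13 = 2.31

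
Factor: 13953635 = 5^1*109^1*25603^1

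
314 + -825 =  - 511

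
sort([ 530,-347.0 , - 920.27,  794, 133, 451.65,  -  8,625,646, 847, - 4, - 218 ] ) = [  -  920.27, - 347.0, - 218, - 8, - 4,133,451.65, 530,  625,646,794,847]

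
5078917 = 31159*163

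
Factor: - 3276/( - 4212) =3^( - 2)*7^1 = 7/9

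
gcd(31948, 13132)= 196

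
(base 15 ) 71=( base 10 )106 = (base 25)46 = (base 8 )152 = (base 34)34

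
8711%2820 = 251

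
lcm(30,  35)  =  210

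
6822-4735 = 2087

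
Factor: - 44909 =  - 44909^1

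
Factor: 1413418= 2^1*706709^1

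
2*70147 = 140294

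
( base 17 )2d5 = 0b1100100100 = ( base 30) qo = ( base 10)804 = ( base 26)14o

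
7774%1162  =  802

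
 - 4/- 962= 2/481=0.00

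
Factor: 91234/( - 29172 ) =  - 2^( - 1)*3^( - 1) * 11^1*17^(  -  1 )*29^1 = -319/102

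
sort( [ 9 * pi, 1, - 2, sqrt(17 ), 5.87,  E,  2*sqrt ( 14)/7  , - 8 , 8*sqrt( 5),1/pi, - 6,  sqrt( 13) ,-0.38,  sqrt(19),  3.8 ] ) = [ - 8, - 6,  -  2, - 0.38, 1/pi, 1, 2*sqrt(14)/7, E , sqrt( 13 ), 3.8, sqrt( 17), sqrt( 19),5.87,8*sqrt(5 ), 9*pi] 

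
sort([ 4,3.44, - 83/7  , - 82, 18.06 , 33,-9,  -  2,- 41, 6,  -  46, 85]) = [ - 82 ,  -  46, - 41 ,-83/7,  -  9,-2, 3.44, 4, 6 , 18.06,33, 85]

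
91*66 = 6006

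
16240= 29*560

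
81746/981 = 83 + 323/981  =  83.33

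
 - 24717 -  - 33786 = 9069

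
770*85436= 65785720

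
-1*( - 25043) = 25043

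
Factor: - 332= - 2^2 * 83^1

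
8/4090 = 4/2045=0.00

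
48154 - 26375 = 21779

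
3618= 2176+1442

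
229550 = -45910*( - 5)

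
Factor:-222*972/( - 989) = 215784/989=2^3*3^6 * 23^( - 1)*37^1*43^(  -  1 ) 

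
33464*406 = 13586384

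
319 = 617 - 298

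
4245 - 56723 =-52478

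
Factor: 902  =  2^1*11^1* 41^1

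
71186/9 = 7909 + 5/9 = 7909.56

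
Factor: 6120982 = 2^1*7^2*  62459^1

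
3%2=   1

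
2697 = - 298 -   -  2995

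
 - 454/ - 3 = 151 + 1/3 =151.33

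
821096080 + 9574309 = 830670389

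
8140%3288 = 1564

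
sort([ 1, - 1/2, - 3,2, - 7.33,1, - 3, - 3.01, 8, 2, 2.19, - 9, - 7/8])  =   [  -  9, - 7.33, - 3.01, - 3, - 3, - 7/8,- 1/2,  1,1,  2,2,2.19, 8]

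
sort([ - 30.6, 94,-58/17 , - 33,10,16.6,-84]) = [ - 84, - 33, - 30.6,  -  58/17,  10 , 16.6,94 ] 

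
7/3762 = 7/3762  =  0.00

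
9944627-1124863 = 8819764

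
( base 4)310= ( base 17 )31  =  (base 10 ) 52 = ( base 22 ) 28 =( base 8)64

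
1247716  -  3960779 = - 2713063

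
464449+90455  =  554904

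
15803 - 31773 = -15970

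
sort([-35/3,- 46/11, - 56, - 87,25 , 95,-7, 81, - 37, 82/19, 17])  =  [ -87, - 56 , - 37, - 35/3, - 7, - 46/11, 82/19, 17 , 25, 81, 95]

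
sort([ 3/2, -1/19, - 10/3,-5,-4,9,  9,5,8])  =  [-5, - 4, - 10/3, - 1/19 , 3/2,5, 8,9,9]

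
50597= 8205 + 42392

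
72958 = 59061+13897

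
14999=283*53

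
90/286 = 45/143 = 0.31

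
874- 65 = 809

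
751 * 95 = 71345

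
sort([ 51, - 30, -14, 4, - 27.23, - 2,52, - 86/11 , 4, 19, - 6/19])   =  [ - 30,  -  27.23, - 14,- 86/11, - 2, - 6/19,4,4,19,51, 52 ] 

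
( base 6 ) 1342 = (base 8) 536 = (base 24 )ee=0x15E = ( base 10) 350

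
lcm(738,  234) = 9594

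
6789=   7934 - 1145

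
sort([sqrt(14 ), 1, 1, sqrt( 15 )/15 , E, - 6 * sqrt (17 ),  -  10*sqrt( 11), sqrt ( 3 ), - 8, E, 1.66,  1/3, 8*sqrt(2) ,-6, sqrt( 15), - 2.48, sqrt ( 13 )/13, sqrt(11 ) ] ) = [ - 10*sqrt(11 ), - 6*sqrt(17),-8, - 6,-2.48, sqrt(15)/15, sqrt( 13 )/13 , 1/3, 1, 1,1.66, sqrt( 3 ), E, E, sqrt(11 ) , sqrt (14),sqrt(15), 8*sqrt(2) ]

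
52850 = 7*7550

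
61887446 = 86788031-24900585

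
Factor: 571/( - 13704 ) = - 2^ ( - 3) * 3^( - 1)  =  - 1/24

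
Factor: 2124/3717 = 4/7=2^2*7^( - 1 )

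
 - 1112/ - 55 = 1112/55 = 20.22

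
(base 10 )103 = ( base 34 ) 31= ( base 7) 205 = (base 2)1100111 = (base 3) 10211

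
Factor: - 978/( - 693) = 326/231 =2^1*3^( - 1)*7^( - 1 )*11^ (-1) * 163^1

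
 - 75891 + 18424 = - 57467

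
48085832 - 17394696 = 30691136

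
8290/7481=8290/7481=1.11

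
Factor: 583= 11^1 * 53^1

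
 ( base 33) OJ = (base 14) 41D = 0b1100101011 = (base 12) 577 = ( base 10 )811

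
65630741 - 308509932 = - 242879191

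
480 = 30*16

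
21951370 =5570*3941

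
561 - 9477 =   -  8916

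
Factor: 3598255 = 5^1*677^1 * 1063^1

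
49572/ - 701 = -49572/701 = - 70.72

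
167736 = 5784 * 29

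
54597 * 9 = 491373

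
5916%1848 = 372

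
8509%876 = 625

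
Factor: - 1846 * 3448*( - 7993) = 2^4 *13^1*71^1*431^1*7993^1  =  50875508944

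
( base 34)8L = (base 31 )9e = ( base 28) ad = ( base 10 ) 293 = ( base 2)100100101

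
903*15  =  13545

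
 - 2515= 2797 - 5312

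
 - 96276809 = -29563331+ - 66713478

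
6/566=3/283 = 0.01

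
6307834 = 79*79846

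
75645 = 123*615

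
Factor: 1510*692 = 1044920 = 2^3*5^1 * 151^1*173^1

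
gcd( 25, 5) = 5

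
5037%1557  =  366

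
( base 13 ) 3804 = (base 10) 7947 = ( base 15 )254C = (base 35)6h2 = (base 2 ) 1111100001011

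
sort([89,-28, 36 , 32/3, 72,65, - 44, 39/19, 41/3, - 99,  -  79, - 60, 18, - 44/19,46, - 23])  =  [ - 99, - 79 , - 60, -44, - 28, - 23,  -  44/19,39/19, 32/3, 41/3, 18, 36 , 46  ,  65,72,89]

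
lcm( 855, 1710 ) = 1710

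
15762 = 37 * 426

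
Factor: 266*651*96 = 16623936 = 2^6*3^2*7^2*19^1*31^1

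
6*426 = 2556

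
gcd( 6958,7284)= 2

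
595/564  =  1 + 31/564 = 1.05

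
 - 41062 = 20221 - 61283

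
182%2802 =182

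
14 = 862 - 848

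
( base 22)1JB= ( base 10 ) 913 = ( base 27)16M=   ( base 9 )1224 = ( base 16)391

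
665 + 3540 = 4205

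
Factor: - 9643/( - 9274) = 2^( - 1)* 4637^( - 1)*9643^1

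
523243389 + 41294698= 564538087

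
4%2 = 0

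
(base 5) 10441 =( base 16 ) 2ea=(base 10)746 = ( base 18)258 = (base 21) 1EB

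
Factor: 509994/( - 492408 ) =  - 2^( - 2)*7^( - 1)*29^1= - 29/28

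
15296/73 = 209+39/73 = 209.53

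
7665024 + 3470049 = 11135073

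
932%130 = 22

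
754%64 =50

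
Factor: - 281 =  - 281^1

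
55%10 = 5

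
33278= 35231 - 1953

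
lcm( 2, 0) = 0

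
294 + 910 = 1204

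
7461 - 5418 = 2043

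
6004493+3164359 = 9168852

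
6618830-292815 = 6326015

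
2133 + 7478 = 9611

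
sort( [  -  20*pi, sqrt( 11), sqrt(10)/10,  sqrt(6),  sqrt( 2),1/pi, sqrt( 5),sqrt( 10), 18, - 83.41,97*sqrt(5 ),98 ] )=[ - 83.41, - 20 * pi, sqrt( 10)/10, 1/pi, sqrt( 2),  sqrt(5),sqrt( 6) , sqrt( 10 ),sqrt( 11 ),  18,98, 97 * sqrt( 5) ] 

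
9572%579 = 308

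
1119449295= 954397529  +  165051766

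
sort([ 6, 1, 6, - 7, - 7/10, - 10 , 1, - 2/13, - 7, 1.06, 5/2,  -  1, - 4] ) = [ - 10, - 7, - 7,-4, - 1 , - 7/10, - 2/13,1, 1, 1.06, 5/2, 6, 6 ]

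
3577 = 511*7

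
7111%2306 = 193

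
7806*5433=42409998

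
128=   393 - 265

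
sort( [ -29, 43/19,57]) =[ - 29, 43/19, 57 ] 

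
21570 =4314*5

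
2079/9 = 231 = 231.00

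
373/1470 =373/1470=0.25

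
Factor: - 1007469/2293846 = - 2^ ( - 1) * 3^2*23^1 * 31^1*157^1 *613^ (  -  1)*1871^ (-1) 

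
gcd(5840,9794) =2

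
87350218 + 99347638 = 186697856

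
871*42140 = 36703940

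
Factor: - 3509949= - 3^1*197^1*5939^1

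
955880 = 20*47794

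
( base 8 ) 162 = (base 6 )310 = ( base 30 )3O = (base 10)114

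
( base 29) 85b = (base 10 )6884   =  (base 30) 7je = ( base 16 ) 1ae4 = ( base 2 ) 1101011100100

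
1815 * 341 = 618915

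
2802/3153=934/1051 = 0.89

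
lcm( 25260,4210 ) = 25260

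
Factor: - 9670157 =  - 7^1*1381451^1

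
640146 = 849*754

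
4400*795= 3498000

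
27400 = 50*548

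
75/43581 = 25/14527= 0.00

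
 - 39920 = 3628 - 43548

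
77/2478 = 11/354 = 0.03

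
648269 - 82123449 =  -81475180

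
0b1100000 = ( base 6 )240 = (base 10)96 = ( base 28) 3c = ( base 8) 140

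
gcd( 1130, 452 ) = 226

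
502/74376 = 251/37188 = 0.01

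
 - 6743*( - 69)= 465267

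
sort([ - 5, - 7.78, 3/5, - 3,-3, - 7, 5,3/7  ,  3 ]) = [ - 7.78, - 7, - 5, - 3,  -  3, 3/7, 3/5, 3, 5] 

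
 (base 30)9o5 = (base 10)8825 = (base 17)1d92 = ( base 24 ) f7h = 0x2279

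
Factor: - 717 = - 3^1*239^1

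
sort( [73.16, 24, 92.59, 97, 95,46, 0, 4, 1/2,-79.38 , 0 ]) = [ - 79.38 , 0, 0,  1/2,4, 24, 46, 73.16, 92.59, 95,  97]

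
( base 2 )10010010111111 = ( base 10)9407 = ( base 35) 7nr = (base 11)7082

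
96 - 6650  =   - 6554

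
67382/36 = 1871 + 13/18 = 1871.72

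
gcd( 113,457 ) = 1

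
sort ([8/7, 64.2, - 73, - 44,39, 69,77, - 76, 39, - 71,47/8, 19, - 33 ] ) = [ - 76 ,  -  73 ,-71,-44, - 33,8/7,47/8, 19,39,39 , 64.2, 69,77 ] 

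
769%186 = 25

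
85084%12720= 8764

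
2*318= 636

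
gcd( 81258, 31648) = 2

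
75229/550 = 136+39/50=136.78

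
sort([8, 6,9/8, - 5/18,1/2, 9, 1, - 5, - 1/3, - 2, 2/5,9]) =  [ - 5, - 2 , - 1/3, - 5/18, 2/5, 1/2 , 1,9/8, 6, 8, 9, 9 ] 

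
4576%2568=2008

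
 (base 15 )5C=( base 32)2n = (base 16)57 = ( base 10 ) 87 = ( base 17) 52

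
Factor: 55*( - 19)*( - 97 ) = 101365= 5^1*11^1*19^1*97^1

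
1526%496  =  38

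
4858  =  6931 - 2073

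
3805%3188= 617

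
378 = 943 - 565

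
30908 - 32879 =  - 1971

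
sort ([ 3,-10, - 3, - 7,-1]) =[  -  10,-7, - 3,-1,3]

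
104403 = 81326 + 23077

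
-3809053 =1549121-5358174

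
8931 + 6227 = 15158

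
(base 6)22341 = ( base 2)110001010101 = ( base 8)6125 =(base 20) 7hh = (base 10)3157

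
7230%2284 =378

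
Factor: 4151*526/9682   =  7^1 * 47^( - 1)*103^( - 1 ) * 263^1*593^1 =1091713/4841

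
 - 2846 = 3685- 6531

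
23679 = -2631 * ( - 9) 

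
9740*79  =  769460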